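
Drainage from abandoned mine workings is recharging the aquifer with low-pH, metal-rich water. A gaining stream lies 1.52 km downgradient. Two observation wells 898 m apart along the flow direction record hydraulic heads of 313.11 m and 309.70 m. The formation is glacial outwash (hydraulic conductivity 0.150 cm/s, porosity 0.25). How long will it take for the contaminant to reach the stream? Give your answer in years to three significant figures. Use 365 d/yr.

2.12 years

Hydraulic gradient i = (313.11 − 309.70) / 898 = 3.41 / 898 = 0.003797
K = 0.150 cm/s × 864 = 129.6 m/d
Darcy flux q = K·i = 129.6 × 0.003797 = 0.4921 m/d
Seepage velocity v = q / n = 0.4921 / 0.25 = 1.969 m/d
L = 1.52 km = 1520 m
t = L / v = 1520 / 1.969 = 772.1 d
   = 772.1 / 365 = 2.12 yr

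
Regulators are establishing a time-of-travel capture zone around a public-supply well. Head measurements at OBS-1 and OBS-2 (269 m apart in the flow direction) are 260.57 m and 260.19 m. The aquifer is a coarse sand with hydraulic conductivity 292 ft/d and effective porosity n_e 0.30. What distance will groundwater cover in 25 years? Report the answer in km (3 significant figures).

3.82 km

Hydraulic gradient i = (260.57 − 260.19) / 269 = 0.38 / 269 = 0.001413
K = 292 ft/d × 0.3048 = 89.00 m/d
q = Ki = 89.00 × 0.001413 = 0.1257 m/d
v_s = q/n_e = 0.1257/0.30 = 0.4191 m/d
T = 25 yr × 365 = 9125 d
L = v × T = 0.4191 × 9125 = 3824 m
   = 3.82 km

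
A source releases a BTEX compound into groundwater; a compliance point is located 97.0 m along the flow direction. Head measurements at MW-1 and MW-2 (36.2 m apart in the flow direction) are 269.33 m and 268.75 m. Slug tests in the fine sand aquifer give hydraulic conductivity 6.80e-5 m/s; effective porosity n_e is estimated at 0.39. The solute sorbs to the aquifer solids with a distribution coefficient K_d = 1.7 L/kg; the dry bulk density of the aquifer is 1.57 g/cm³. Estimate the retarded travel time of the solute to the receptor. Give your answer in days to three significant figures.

Hydraulic gradient i = (269.33 − 268.75) / 36.2 = 0.58 / 36.2 = 0.01602
K = 6.80e-5 m/s × 86400 s/d = 5.875 m/d
Specific discharge q = 5.875 × 0.01602 = 0.09413 m/d
Average linear velocity = 0.09413 / 0.39 = 0.2414 m/d
Retardation R = 1 + ρ_b·K_d/n = 1 + 1.57×1.7/0.39 = 7.844
Contaminant velocity v_c = v/R = 0.2414/7.844 = 0.03077 m/d
t = L/v_c = 97.0/0.03077 = 3152 d

3150 days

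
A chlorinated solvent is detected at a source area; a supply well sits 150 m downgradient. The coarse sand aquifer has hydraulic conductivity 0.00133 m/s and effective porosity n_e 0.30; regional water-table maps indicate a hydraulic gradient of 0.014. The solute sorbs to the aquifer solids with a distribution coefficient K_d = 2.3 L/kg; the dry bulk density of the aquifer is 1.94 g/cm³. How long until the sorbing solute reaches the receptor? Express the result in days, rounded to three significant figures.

444 days

K = 0.00133 m/s × 86400 s/d = 114.9 m/d
Specific discharge q = 114.9 × 0.014 = 1.609 m/d
v_s = q/n_e = 1.609/0.30 = 5.363 m/d
Retardation R = 1 + ρ_b·K_d/n = 1 + 1.94×2.3/0.30 = 15.87
Contaminant velocity v_c = v/R = 5.363/15.87 = 0.3378 m/d
t = L/v_c = 150/0.3378 = 444.0 d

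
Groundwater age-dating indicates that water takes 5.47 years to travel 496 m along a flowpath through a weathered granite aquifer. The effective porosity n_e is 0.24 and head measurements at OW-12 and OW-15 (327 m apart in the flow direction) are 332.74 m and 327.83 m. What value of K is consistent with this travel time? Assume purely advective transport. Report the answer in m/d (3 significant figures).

3.97 m/d

Hydraulic gradient i = (332.74 − 327.83) / 327 = 4.91 / 327 = 0.01502
t = 5.47 years = 1997 d
v = L / t = 496 / 1997 = 0.2484 m/d
K = v · n / i = 0.2484 × 0.24 / 0.01502 = 3.97 m/d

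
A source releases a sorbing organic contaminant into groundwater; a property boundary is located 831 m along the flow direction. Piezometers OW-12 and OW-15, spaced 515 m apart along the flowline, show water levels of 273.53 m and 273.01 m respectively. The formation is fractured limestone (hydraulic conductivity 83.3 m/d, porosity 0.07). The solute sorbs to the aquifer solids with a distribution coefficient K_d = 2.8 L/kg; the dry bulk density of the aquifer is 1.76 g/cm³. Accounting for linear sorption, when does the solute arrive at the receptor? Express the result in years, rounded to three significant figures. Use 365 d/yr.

Hydraulic gradient i = (273.53 − 273.01) / 515 = 0.52 / 515 = 0.001010
Darcy flux q = K·i = 83.3 × 0.001010 = 0.08411 m/d
v_s = q/n_e = 0.08411/0.07 = 1.202 m/d
Retardation R = 1 + ρ_b·K_d/n = 1 + 1.76×2.8/0.07 = 71.40
Contaminant velocity v_c = v/R = 1.202/71.40 = 0.01683 m/d
t = L/v_c = 831/0.01683 = 49380 d
   = 49380/365 = 135 yr

135 years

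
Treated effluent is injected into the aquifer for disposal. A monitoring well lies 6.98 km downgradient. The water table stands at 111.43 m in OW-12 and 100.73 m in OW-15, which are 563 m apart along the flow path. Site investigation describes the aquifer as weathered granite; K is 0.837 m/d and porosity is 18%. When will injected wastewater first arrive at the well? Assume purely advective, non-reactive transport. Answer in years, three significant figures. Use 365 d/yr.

216 years

Hydraulic gradient i = (111.43 − 100.73) / 563 = 10.70 / 563 = 0.01901
Specific discharge q = 0.837 × 0.01901 = 0.01591 m/d
Average linear velocity = 0.01591 / 0.18 = 0.08837 m/d
L = 6.98 km = 6980 m
t = L / v = 6980 / 0.08837 = 78980 d
   = 78980 / 365 = 216 yr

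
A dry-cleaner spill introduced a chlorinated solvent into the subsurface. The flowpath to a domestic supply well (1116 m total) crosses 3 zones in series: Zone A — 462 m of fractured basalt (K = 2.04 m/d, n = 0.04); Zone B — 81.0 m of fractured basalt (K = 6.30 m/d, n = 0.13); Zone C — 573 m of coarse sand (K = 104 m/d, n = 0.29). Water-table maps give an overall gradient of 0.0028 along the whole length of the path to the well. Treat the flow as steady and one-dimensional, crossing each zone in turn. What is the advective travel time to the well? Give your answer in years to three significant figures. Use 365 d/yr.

41.9 years

For zones in series the flux q is common to all zones; the equivalent conductivity is the harmonic (thickness-weighted) mean, K_eq = L_total / Σ(L_j/K_j).
Σ(L/K) = 462/2.04 + 81.0/6.30 + 573/104 = 226.5 + 12.86 + 5.510 = 244.8 d
K_eq = L_total / Σ(L/K) = 1116 / 244.8 = 4.558 m/d
q = K_eq · i = 4.558 × 0.0028 = 0.01276 m/d (same in every zone)
Zone A: v = q/n = 0.01276/0.04 = 0.3191 m/d → t_A = 462/0.3191 = 1448 d
Zone B: v = q/n = 0.01276/0.13 = 0.09818 m/d → t_B = 81.0/0.09818 = 825.1 d
Zone C: v = q/n = 0.01276/0.29 = 0.04401 m/d → t_C = 573/0.04401 = 13020 d
Total t = 1448 + 825.1 + 13020 = 15290 d
   = 15290 / 365 = 41.9 yr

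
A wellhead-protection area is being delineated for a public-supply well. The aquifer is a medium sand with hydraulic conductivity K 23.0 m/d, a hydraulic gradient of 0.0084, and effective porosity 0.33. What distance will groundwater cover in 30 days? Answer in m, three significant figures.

q = Ki = 23.0 × 0.0084 = 0.1932 m/d
Seepage velocity v = q / n = 0.1932 / 0.33 = 0.5855 m/d
L = v × T = 0.5855 × 30 = 17.56 m

17.6 m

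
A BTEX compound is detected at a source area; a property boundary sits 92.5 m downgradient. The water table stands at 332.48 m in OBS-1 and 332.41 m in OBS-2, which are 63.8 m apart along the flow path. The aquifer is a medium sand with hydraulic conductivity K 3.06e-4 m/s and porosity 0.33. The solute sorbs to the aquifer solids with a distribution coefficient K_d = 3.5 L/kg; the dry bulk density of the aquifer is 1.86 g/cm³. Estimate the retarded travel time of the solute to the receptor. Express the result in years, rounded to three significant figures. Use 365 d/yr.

59.8 years

Hydraulic gradient i = (332.48 − 332.41) / 63.8 = 0.07 / 63.8 = 0.001097
K = 3.06e-4 m/s × 86400 s/d = 26.44 m/d
Specific discharge q = 26.44 × 0.001097 = 0.02901 m/d
v = Ki/n = 26.44·0.001097/0.33 = 0.08790 m/d
Retardation R = 1 + ρ_b·K_d/n = 1 + 1.86×3.5/0.33 = 20.73
Contaminant velocity v_c = v/R = 0.08790/20.73 = 0.004241 m/d
t = L/v_c = 92.5/0.004241 = 21810 d
   = 21810/365 = 59.8 yr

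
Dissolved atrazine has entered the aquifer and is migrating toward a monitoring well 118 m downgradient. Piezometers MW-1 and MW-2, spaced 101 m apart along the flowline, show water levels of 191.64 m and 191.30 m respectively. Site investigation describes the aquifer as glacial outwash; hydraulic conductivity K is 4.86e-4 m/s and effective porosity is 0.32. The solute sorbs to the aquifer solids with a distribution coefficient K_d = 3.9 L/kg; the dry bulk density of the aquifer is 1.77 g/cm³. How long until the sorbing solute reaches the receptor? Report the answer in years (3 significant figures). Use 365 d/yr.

Hydraulic gradient i = (191.64 − 191.30) / 101 = 0.34 / 101 = 0.003366
K = 4.86e-4 m/s × 86400 s/d = 41.99 m/d
q = Ki = 41.99 × 0.003366 = 0.1414 m/d
v = Ki/n = 41.99·0.003366/0.32 = 0.4417 m/d
Retardation R = 1 + ρ_b·K_d/n = 1 + 1.77×3.9/0.32 = 22.57
Contaminant velocity v_c = v/R = 0.4417/22.57 = 0.01957 m/d
t = L/v_c = 118/0.01957 = 6030 d
   = 6030/365 = 16.5 yr

16.5 years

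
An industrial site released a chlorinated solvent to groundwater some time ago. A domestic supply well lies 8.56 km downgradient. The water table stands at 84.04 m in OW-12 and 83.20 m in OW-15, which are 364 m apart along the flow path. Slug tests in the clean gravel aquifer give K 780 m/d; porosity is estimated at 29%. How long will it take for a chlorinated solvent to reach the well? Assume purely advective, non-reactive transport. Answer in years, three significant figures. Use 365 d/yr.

3.78 years

Hydraulic gradient i = (84.04 − 83.20) / 364 = 0.84 / 364 = 0.002308
Darcy flux q = K·i = 780 × 0.002308 = 1.800 m/d
Seepage velocity v = q / n = 1.800 / 0.29 = 6.207 m/d
L = 8.56 km = 8560 m
t = L / v = 8560 / 6.207 = 1379 d
   = 1379 / 365 = 3.78 yr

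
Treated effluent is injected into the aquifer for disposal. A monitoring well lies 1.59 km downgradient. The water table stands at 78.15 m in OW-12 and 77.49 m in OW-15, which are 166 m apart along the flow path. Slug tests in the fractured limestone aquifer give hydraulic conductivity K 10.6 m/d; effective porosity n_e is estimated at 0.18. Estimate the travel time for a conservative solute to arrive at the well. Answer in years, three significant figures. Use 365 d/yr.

18.6 years

Hydraulic gradient i = (78.15 − 77.49) / 166 = 0.66 / 166 = 0.003976
q = Ki = 10.6 × 0.003976 = 0.04214 m/d
Average linear velocity = 0.04214 / 0.18 = 0.2341 m/d
L = 1.59 km = 1590 m
t = L / v = 1590 / 0.2341 = 6791 d
   = 6791 / 365 = 18.6 yr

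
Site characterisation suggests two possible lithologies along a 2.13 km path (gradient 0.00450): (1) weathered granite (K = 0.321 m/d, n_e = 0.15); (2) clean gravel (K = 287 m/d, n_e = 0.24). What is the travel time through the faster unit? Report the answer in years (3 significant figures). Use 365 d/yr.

Unit 1 (weathered granite): v = 0.321×0.0045/0.15 = 0.009630 m/d, t = 2130/0.009630 = 221200 d
Unit 2 (clean gravel): v = 287×0.0045/0.24 = 5.381 m/d, t = 2130/5.381 = 395.8 d
Faster: 395.8 d / 365 = 1.08 yr

1.08 years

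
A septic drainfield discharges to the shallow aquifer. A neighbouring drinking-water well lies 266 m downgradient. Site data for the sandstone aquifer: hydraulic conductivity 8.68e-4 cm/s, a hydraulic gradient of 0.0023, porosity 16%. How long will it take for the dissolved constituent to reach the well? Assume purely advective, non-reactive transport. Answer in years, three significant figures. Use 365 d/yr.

K = 8.68e-4 cm/s × 864 = 0.7500 m/d
Specific discharge q = 0.7500 × 0.0023 = 0.001725 m/d
v = Ki/n = 0.7500·0.0023/0.16 = 0.01078 m/d
t = L / v = 266 / 0.01078 = 24670 d
   = 24670 / 365 = 67.6 yr

67.6 years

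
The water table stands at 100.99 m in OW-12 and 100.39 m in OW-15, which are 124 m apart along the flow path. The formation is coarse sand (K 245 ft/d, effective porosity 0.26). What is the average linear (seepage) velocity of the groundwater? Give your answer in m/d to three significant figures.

Hydraulic gradient i = (100.99 − 100.39) / 124 = 0.60 / 124 = 0.004839
K = 245 ft/d × 0.3048 = 74.68 m/d
Darcy flux q = K·i = 74.68 × 0.004839 = 0.3613 m/d
Seepage velocity v = q / n = 0.3613 / 0.26 = 1.390 m/d

1.39 m/d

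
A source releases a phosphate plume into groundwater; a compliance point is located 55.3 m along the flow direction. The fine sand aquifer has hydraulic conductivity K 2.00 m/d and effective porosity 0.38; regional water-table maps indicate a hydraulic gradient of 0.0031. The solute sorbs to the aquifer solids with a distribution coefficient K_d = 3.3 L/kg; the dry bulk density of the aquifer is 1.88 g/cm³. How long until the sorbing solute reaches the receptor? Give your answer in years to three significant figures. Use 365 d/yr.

Darcy flux q = K·i = 2.00 × 0.0031 = 0.006200 m/d
v = Ki/n = 2.00·0.0031/0.38 = 0.01632 m/d
Retardation R = 1 + ρ_b·K_d/n = 1 + 1.88×3.3/0.38 = 17.33
Contaminant velocity v_c = v/R = 0.01632/17.33 = 9.417e-4 m/d
t = L/v_c = 55.3/9.417e-4 = 58730 d
   = 58730/365 = 161 yr

161 years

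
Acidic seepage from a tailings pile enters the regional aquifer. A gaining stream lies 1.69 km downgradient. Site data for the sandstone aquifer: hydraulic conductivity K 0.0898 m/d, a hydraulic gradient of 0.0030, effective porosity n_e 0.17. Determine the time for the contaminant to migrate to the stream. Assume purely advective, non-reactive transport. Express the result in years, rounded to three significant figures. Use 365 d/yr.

2920 years

q = Ki = 0.0898 × 0.0030 = 2.694e-4 m/d
v_s = q/n_e = 2.694e-4/0.17 = 0.001585 m/d
L = 1.69 km = 1690 m
t = L / v = 1690 / 0.001585 = 1.066e6 d
   = 1.066e6 / 365 = 2920 yr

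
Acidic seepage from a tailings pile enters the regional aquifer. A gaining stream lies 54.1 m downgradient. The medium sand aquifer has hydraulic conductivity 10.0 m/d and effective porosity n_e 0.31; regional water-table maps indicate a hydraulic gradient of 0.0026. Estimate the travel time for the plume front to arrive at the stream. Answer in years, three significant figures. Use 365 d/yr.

1.77 years

q = Ki = 10.0 × 0.0026 = 0.02600 m/d
Seepage velocity v = q / n = 0.02600 / 0.31 = 0.08387 m/d
t = L / v = 54.1 / 0.08387 = 645.0 d
   = 645.0 / 365 = 1.77 yr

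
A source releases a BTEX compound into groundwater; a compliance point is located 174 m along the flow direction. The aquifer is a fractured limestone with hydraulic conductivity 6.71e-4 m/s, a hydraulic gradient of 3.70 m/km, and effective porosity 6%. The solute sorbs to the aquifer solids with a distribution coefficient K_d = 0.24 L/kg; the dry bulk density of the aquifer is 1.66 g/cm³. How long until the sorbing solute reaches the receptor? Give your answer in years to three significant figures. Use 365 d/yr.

1.02 years

K = 6.71e-4 m/s × 86400 s/d = 57.97 m/d
Specific discharge q = 57.97 × 0.0037 = 0.2145 m/d
Seepage velocity v = q / n = 0.2145 / 0.06 = 3.575 m/d
Retardation R = 1 + ρ_b·K_d/n = 1 + 1.66×0.24/0.06 = 7.640
Contaminant velocity v_c = v/R = 3.575/7.640 = 0.4679 m/d
t = L/v_c = 174/0.4679 = 371.8 d
   = 371.8/365 = 1.02 yr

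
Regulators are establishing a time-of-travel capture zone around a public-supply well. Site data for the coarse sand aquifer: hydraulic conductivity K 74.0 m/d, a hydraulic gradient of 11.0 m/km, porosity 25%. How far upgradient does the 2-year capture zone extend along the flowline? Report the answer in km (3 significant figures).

q = Ki = 74.0 × 0.011 = 0.8140 m/d
v_s = q/n_e = 0.8140/0.25 = 3.256 m/d
T = 2 yr × 365 = 730 d
L = v × T = 3.256 × 730 = 2377 m
   = 2.38 km

2.38 km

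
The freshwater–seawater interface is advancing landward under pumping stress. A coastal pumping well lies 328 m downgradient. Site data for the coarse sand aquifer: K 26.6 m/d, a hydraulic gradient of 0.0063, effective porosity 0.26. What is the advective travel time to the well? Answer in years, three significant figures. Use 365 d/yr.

q = Ki = 26.6 × 0.0063 = 0.1676 m/d
Seepage velocity v = q / n = 0.1676 / 0.26 = 0.6445 m/d
t = L / v = 328 / 0.6445 = 508.9 d
   = 508.9 / 365 = 1.39 yr

1.39 years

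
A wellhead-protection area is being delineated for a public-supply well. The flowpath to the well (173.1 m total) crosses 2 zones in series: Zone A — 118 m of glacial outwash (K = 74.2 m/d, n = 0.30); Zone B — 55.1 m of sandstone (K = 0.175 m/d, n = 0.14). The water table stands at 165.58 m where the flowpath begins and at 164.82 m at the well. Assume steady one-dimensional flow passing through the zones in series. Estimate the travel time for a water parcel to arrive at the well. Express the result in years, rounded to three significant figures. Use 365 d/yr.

Total head drop ΔH = 165.58 − 164.82 = 0.76 m
Continuity: the same q passes through each zone, so ΔH = q·Σ(L_j/K_j) — the zones act as resistances in series.
Σ(L/K) = 118/74.2 + 55.1/0.175 = 1.590 + 314.9 = 316.4 d
q = ΔH / Σ(L/K) = 0.76 / 316.4 = 0.002402 m/d (same in every zone)
Zone A: v = q/n = 0.002402/0.30 = 0.008006 m/d → t_A = 118/0.008006 = 14740 d
Zone B: v = q/n = 0.002402/0.14 = 0.01715 m/d → t_B = 55.1/0.01715 = 3212 d
Total t = 14740 + 3212 = 17950 d
   = 17950 / 365 = 49.2 yr

49.2 years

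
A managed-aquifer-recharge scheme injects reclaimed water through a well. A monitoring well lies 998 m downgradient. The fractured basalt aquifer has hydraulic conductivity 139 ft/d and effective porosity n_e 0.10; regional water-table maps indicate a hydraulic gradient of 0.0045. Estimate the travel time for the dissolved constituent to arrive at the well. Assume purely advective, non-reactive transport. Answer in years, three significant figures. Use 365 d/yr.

1.43 years

K = 139 ft/d × 0.3048 = 42.37 m/d
Darcy flux q = K·i = 42.37 × 0.0045 = 0.1907 m/d
Seepage velocity v = q / n = 0.1907 / 0.10 = 1.907 m/d
t = L / v = 998 / 1.907 = 523.5 d
   = 523.5 / 365 = 1.43 yr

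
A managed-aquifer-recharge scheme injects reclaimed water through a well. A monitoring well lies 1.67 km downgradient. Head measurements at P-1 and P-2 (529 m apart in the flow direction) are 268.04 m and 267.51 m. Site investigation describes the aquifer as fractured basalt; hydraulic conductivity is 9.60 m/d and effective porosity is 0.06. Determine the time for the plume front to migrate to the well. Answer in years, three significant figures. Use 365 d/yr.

28.5 years

Hydraulic gradient i = (268.04 − 267.51) / 529 = 0.53 / 529 = 0.001002
Specific discharge q = 9.60 × 0.001002 = 0.009618 m/d
Seepage velocity v = q / n = 0.009618 / 0.06 = 0.1603 m/d
L = 1.67 km = 1670 m
t = L / v = 1670 / 0.1603 = 10420 d
   = 10420 / 365 = 28.5 yr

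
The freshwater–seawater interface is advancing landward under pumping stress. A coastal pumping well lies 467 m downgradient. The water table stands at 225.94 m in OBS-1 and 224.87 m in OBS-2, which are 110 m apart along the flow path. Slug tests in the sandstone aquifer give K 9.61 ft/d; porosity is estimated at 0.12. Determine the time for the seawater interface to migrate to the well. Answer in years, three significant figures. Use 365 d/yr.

Hydraulic gradient i = (225.94 − 224.87) / 110 = 1.07 / 110 = 0.009727
K = 9.61 ft/d × 0.3048 = 2.929 m/d
q = Ki = 2.929 × 0.009727 = 0.02849 m/d
v_s = q/n_e = 0.02849/0.12 = 0.2374 m/d
t = L / v = 467 / 0.2374 = 1967 d
   = 1967 / 365 = 5.39 yr

5.39 years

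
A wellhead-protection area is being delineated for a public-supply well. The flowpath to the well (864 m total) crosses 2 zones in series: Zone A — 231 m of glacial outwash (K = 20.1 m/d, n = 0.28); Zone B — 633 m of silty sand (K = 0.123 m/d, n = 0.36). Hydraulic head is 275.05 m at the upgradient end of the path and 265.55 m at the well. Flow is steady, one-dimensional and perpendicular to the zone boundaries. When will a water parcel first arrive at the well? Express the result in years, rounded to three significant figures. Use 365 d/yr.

435 years

Total head drop ΔH = 275.05 − 265.55 = 9.50 m
Continuity: the same q passes through each zone, so ΔH = q·Σ(L_j/K_j) — the zones act as resistances in series.
Σ(L/K) = 231/20.1 + 633/0.123 = 11.49 + 5146 = 5158 d
q = ΔH / Σ(L/K) = 9.50 / 5158 = 0.001842 m/d (same in every zone)
Zone A: v = q/n = 0.001842/0.28 = 0.006578 m/d → t_A = 231/0.006578 = 35120 d
Zone B: v = q/n = 0.001842/0.36 = 0.005116 m/d → t_B = 633/0.005116 = 123700 d
Total t = 35120 + 123700 = 158800 d
   = 158800 / 365 = 435 yr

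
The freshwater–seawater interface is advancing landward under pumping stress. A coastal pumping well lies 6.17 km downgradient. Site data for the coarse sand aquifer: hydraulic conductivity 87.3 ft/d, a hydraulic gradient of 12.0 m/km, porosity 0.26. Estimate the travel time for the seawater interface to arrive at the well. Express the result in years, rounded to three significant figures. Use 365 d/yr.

K = 87.3 ft/d × 0.3048 = 26.61 m/d
q = Ki = 26.61 × 0.012 = 0.3193 m/d
v = Ki/n = 26.61·0.012/0.26 = 1.228 m/d
L = 6.17 km = 6170 m
t = L / v = 6170 / 1.228 = 5024 d
   = 5024 / 365 = 13.8 yr

13.8 years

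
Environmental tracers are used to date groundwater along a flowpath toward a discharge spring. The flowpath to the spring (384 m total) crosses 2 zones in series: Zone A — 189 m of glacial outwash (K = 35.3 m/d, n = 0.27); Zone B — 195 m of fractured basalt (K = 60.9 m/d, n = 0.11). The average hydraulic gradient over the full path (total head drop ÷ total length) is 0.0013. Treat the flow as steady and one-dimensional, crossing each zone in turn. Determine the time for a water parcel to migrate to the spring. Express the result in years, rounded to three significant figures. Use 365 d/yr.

3.40 years

For zones in series the flux q is common to all zones; the equivalent conductivity is the harmonic (thickness-weighted) mean, K_eq = L_total / Σ(L_j/K_j).
Σ(L/K) = 189/35.3 + 195/60.9 = 5.354 + 3.202 = 8.556 d
K_eq = L_total / Σ(L/K) = 384 / 8.556 = 44.88 m/d
q = K_eq · i = 44.88 × 0.0013 = 0.05834 m/d (same in every zone)
Zone A: v = q/n = 0.05834/0.27 = 0.2161 m/d → t_A = 189/0.2161 = 874.6 d
Zone B: v = q/n = 0.05834/0.11 = 0.5304 m/d → t_B = 195/0.5304 = 367.6 d
Total t = 874.6 + 367.6 = 1242 d
   = 1242 / 365 = 3.40 yr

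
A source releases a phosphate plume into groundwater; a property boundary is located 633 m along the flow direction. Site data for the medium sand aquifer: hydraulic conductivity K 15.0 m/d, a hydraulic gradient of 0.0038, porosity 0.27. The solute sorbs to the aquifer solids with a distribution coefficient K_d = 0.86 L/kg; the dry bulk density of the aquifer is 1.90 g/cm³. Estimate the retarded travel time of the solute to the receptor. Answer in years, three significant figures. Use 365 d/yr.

q = Ki = 15.0 × 0.0038 = 0.05700 m/d
Seepage velocity v = q / n = 0.05700 / 0.27 = 0.2111 m/d
Retardation R = 1 + ρ_b·K_d/n = 1 + 1.90×0.86/0.27 = 7.052
Contaminant velocity v_c = v/R = 0.2111/7.052 = 0.02994 m/d
t = L/v_c = 633/0.02994 = 21140 d
   = 21140/365 = 57.9 yr

57.9 years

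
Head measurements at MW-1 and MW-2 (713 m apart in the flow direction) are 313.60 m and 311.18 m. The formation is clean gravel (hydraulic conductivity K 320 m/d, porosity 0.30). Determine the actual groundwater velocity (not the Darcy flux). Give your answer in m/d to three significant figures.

Hydraulic gradient i = (313.60 − 311.18) / 713 = 2.42 / 713 = 0.003394
Specific discharge q = 320 × 0.003394 = 1.086 m/d
v = Ki/n = 320·0.003394/0.30 = 3.620 m/d

3.62 m/d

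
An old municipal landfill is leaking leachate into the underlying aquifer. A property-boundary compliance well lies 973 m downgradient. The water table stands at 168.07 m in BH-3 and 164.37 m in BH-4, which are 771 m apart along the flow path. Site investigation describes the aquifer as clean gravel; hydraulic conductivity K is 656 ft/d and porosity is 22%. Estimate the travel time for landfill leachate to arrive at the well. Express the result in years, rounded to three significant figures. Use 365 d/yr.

Hydraulic gradient i = (168.07 − 164.37) / 771 = 3.70 / 771 = 0.004799
K = 656 ft/d × 0.3048 = 199.9 m/d
Specific discharge q = 199.9 × 0.004799 = 0.9595 m/d
v_s = q/n_e = 0.9595/0.22 = 4.362 m/d
t = L / v = 973 / 4.362 = 223.1 d
   = 223.1 / 365 = 0.611 yr

0.611 years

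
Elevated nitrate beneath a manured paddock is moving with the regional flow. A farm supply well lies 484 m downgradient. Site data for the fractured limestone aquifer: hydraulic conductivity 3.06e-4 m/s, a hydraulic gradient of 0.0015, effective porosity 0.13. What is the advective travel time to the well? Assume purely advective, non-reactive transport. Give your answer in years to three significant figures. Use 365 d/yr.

K = 3.06e-4 m/s × 86400 s/d = 26.44 m/d
Darcy flux q = K·i = 26.44 × 0.0015 = 0.03966 m/d
Average linear velocity = 0.03966 / 0.13 = 0.3051 m/d
t = L / v = 484 / 0.3051 = 1587 d
   = 1587 / 365 = 4.35 yr

4.35 years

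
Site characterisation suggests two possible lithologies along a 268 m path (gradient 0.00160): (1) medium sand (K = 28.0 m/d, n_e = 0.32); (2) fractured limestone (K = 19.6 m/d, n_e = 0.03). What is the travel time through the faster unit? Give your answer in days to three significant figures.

256 days

Unit 1 (medium sand): v = 28.0×0.0016/0.32 = 0.1400 m/d, t = 268/0.1400 = 1914 d
Unit 2 (fractured limestone): v = 19.6×0.0016/0.03 = 1.045 m/d, t = 268/1.045 = 256.4 d
Faster unit: t = 256 d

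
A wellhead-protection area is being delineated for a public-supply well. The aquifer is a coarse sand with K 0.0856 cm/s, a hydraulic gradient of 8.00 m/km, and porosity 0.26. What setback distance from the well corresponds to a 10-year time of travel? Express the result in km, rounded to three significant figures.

K = 0.0856 cm/s × 864 = 73.96 m/d
Darcy flux q = K·i = 73.96 × 0.0080 = 0.5917 m/d
v_s = q/n_e = 0.5917/0.26 = 2.276 m/d
T = 10 yr × 365 = 3650 d
L = v × T = 2.276 × 3650 = 8306 m
   = 8.31 km

8.31 km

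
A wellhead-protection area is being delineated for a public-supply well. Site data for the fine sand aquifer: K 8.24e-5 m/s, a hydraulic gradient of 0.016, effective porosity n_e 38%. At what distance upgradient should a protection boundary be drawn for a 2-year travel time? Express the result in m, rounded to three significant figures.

K = 8.24e-5 m/s × 86400 s/d = 7.119 m/d
q = Ki = 7.119 × 0.016 = 0.1139 m/d
Average linear velocity = 0.1139 / 0.38 = 0.2998 m/d
T = 2 yr × 365 = 730 d
L = v × T = 0.2998 × 730 = 218.8 m

219 m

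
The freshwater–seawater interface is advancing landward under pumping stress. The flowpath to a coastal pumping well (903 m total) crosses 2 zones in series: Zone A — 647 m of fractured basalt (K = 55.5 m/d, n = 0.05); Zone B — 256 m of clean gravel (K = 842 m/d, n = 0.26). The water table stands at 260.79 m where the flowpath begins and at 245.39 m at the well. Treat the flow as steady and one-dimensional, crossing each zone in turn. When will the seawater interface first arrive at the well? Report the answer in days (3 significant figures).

76.8 days

Total head drop ΔH = 260.79 − 245.39 = 15.40 m
Continuity: the same q passes through each zone, so ΔH = q·Σ(L_j/K_j) — the zones act as resistances in series.
Σ(L/K) = 647/55.5 + 256/842 = 11.66 + 0.3040 = 11.96 d
q = ΔH / Σ(L/K) = 15.40 / 11.96 = 1.287 m/d (same in every zone)
Zone A: v = q/n = 1.287/0.05 = 25.75 m/d → t_A = 647/25.75 = 25.13 d
Zone B: v = q/n = 1.287/0.26 = 4.952 m/d → t_B = 256/4.952 = 51.70 d
Total t = 25.13 + 51.70 = 76.83 d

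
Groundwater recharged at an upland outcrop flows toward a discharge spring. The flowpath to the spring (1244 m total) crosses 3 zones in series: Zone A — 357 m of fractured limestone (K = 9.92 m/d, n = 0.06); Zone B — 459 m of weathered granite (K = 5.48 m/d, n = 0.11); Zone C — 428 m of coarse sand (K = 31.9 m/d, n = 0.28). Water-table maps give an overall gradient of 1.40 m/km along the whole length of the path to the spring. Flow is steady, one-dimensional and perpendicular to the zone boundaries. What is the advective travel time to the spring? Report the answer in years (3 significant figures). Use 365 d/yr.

For zones in series the flux q is common to all zones; the equivalent conductivity is the harmonic (thickness-weighted) mean, K_eq = L_total / Σ(L_j/K_j).
Σ(L/K) = 357/9.92 + 459/5.48 + 428/31.9 = 35.99 + 83.76 + 13.42 = 133.2 d
K_eq = L_total / Σ(L/K) = 1244 / 133.2 = 9.342 m/d
q = K_eq · i = 9.342 × 0.0014 = 0.01308 m/d (same in every zone)
Zone A: v = q/n = 0.01308/0.06 = 0.2180 m/d → t_A = 357/0.2180 = 1638 d
Zone B: v = q/n = 0.01308/0.11 = 0.1189 m/d → t_B = 459/0.1189 = 3861 d
Zone C: v = q/n = 0.01308/0.28 = 0.04671 m/d → t_C = 428/0.04671 = 9163 d
Total t = 1638 + 3861 + 9163 = 14660 d
   = 14660 / 365 = 40.2 yr

40.2 years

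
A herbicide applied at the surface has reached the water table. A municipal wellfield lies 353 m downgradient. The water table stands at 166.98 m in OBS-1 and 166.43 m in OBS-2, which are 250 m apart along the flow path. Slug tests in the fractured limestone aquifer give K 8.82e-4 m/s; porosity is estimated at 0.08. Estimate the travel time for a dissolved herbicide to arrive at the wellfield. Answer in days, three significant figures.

168 days

Hydraulic gradient i = (166.98 − 166.43) / 250 = 0.55 / 250 = 0.002200
K = 8.82e-4 m/s × 86400 s/d = 76.20 m/d
Specific discharge q = 76.20 × 0.002200 = 0.1677 m/d
Average linear velocity = 0.1677 / 0.08 = 2.096 m/d
t = L / v = 353 / 2.096 = 168.4 d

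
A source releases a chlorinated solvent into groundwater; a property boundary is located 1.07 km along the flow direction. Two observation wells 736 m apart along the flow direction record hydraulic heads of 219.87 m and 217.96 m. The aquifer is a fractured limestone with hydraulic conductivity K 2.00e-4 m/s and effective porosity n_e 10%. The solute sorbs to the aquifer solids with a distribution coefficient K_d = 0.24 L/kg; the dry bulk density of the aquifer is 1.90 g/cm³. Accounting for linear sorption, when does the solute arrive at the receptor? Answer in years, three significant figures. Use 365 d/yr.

Hydraulic gradient i = (219.87 − 217.96) / 736 = 1.91 / 736 = 0.002595
K = 2.00e-4 m/s × 86400 s/d = 17.28 m/d
Darcy flux q = K·i = 17.28 × 0.002595 = 0.04484 m/d
v = Ki/n = 17.28·0.002595/0.10 = 0.4484 m/d
Retardation R = 1 + ρ_b·K_d/n = 1 + 1.90×0.24/0.10 = 5.560
Contaminant velocity v_c = v/R = 0.4484/5.560 = 0.08065 m/d
L = 1.07 km = 1070 m
t = L/v_c = 1070/0.08065 = 13270 d
   = 13270/365 = 36.3 yr

36.3 years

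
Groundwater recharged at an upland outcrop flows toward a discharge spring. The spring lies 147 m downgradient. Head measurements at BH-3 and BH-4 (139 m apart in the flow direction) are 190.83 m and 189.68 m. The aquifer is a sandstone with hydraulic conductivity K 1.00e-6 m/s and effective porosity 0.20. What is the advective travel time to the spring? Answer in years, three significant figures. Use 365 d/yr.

Hydraulic gradient i = (190.83 − 189.68) / 139 = 1.15 / 139 = 0.008273
K = 1.00e-6 m/s × 86400 s/d = 0.08640 m/d
q = Ki = 0.08640 × 0.008273 = 7.148e-4 m/d
Seepage velocity v = q / n = 7.148e-4 / 0.20 = 0.003574 m/d
t = L / v = 147 / 0.003574 = 41130 d
   = 41130 / 365 = 113 yr

113 years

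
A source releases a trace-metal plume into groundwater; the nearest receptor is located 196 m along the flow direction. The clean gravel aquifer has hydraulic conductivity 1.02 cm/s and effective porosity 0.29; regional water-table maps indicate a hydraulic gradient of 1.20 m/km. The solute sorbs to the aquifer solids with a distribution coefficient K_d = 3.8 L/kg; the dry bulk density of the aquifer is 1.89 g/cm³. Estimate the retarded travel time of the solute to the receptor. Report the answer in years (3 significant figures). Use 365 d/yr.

3.79 years

K = 1.02 cm/s × 864 = 881.3 m/d
q = Ki = 881.3 × 0.0012 = 1.058 m/d
v = Ki/n = 881.3·0.0012/0.29 = 3.647 m/d
Retardation R = 1 + ρ_b·K_d/n = 1 + 1.89×3.8/0.29 = 25.77
Contaminant velocity v_c = v/R = 3.647/25.77 = 0.1415 m/d
t = L/v_c = 196/0.1415 = 1385 d
   = 1385/365 = 3.79 yr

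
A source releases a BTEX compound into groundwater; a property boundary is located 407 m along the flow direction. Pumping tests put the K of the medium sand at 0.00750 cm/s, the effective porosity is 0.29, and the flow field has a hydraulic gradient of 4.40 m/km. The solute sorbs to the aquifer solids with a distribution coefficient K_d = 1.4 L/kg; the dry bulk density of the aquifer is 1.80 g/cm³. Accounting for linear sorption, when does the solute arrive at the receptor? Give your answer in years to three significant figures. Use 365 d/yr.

110 years

K = 0.00750 cm/s × 864 = 6.480 m/d
Darcy flux q = K·i = 6.480 × 0.0044 = 0.02851 m/d
v = Ki/n = 6.480·0.0044/0.29 = 0.09832 m/d
Retardation R = 1 + ρ_b·K_d/n = 1 + 1.80×1.4/0.29 = 9.690
Contaminant velocity v_c = v/R = 0.09832/9.690 = 0.01015 m/d
t = L/v_c = 407/0.01015 = 40110 d
   = 40110/365 = 110 yr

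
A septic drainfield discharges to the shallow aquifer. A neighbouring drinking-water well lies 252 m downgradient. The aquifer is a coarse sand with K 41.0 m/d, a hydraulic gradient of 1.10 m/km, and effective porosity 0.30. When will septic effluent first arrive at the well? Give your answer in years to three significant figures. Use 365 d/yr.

Darcy flux q = K·i = 41.0 × 0.0011 = 0.04510 m/d
v = Ki/n = 41.0·0.0011/0.30 = 0.1503 m/d
t = L / v = 252 / 0.1503 = 1676 d
   = 1676 / 365 = 4.59 yr

4.59 years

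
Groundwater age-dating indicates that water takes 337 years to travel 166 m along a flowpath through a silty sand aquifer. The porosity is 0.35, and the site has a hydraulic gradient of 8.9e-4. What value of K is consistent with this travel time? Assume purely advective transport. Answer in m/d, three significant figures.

0.531 m/d

t = 337 years = 123000 d
v = L / t = 166 / 123000 = 0.001350 m/d
K = v · n / i = 0.001350 × 0.35 / 8.9e-4 = 0.531 m/d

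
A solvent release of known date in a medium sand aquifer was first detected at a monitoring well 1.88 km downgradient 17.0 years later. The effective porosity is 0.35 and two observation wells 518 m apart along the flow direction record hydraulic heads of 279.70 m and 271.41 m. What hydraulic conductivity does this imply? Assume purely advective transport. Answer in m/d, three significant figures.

6.63 m/d

Hydraulic gradient i = (279.70 − 271.41) / 518 = 8.29 / 518 = 0.01600
t = 17.0 years = 6205 d
L = 1.88 km = 1880 m
v = L / t = 1880 / 6205 = 0.3030 m/d
K = v · n / i = 0.3030 × 0.35 / 0.01600 = 6.63 m/d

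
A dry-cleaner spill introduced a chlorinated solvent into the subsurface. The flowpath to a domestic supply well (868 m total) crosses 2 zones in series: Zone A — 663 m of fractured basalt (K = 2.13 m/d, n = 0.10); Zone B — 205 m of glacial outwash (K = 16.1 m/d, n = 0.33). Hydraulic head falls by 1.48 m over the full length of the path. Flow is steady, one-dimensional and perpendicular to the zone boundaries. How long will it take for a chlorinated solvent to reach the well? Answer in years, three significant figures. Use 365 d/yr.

Steady 1-D flow in series ⇒ the Darcy flux q is identical in every zone and the zone head losses add (resistances L/K in series).
Σ(L/K) = 663/2.13 + 205/16.1 = 311.3 + 12.73 = 324.0 d
q = ΔH / Σ(L/K) = 1.48 / 324.0 = 0.004568 m/d (same in every zone)
Zone A: v = q/n = 0.004568/0.10 = 0.04568 m/d → t_A = 663/0.04568 = 14510 d
Zone B: v = q/n = 0.004568/0.33 = 0.01384 m/d → t_B = 205/0.01384 = 14810 d
Total t = 14510 + 14810 = 29320 d
   = 29320 / 365 = 80.3 yr

80.3 years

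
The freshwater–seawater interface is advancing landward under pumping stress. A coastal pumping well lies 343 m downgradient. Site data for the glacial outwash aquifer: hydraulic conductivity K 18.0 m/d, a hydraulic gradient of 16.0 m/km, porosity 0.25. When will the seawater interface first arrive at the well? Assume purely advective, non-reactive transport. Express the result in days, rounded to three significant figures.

Specific discharge q = 18.0 × 0.016 = 0.2880 m/d
Average linear velocity = 0.2880 / 0.25 = 1.152 m/d
t = L / v = 343 / 1.152 = 297.7 d

298 days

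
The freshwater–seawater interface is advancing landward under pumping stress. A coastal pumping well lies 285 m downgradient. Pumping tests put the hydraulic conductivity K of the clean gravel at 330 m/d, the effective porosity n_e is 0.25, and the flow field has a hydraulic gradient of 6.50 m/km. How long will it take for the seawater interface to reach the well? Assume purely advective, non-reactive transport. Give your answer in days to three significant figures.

Specific discharge q = 330 × 0.0065 = 2.145 m/d
v_s = q/n_e = 2.145/0.25 = 8.580 m/d
t = L / v = 285 / 8.580 = 33.22 d

33.2 days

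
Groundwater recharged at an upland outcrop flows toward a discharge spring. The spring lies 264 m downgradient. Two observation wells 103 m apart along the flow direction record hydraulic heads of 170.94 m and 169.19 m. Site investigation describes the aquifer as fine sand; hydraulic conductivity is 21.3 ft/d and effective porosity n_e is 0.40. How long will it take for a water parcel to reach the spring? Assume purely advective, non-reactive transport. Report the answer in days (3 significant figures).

957 days

Hydraulic gradient i = (170.94 − 169.19) / 103 = 1.75 / 103 = 0.01699
K = 21.3 ft/d × 0.3048 = 6.492 m/d
Specific discharge q = 6.492 × 0.01699 = 0.1103 m/d
Average linear velocity = 0.1103 / 0.40 = 0.2758 m/d
t = L / v = 264 / 0.2758 = 957.3 d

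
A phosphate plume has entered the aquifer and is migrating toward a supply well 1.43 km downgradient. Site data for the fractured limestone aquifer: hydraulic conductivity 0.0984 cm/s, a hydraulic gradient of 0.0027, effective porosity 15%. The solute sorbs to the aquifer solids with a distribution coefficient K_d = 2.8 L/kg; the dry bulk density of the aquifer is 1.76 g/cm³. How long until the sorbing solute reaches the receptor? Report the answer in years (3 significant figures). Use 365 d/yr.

86.7 years

K = 0.0984 cm/s × 864 = 85.02 m/d
Specific discharge q = 85.02 × 0.0027 = 0.2295 m/d
v = Ki/n = 85.02·0.0027/0.15 = 1.530 m/d
Retardation R = 1 + ρ_b·K_d/n = 1 + 1.76×2.8/0.15 = 33.85
Contaminant velocity v_c = v/R = 1.530/33.85 = 0.04520 m/d
L = 1.43 km = 1430 m
t = L/v_c = 1430/0.04520 = 31630 d
   = 31630/365 = 86.7 yr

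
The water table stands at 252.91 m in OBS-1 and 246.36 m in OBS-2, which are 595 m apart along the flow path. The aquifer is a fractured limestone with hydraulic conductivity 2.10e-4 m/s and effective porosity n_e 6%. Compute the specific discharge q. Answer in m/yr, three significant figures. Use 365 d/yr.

72.9 m/yr

Hydraulic gradient i = (252.91 − 246.36) / 595 = 6.55 / 595 = 0.01101
K = 2.10e-4 m/s × 86400 s/d = 18.14 m/d
Darcy flux q = K·i = 18.14 × 0.01101 = 0.1997 m/d
   = 0.1997 × 365 = 72.9 m/yr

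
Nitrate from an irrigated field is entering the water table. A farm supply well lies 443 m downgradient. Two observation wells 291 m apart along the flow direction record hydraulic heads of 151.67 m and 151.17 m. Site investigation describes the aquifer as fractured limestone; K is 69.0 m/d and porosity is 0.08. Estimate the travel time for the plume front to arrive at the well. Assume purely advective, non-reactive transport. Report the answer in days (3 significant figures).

299 days

Hydraulic gradient i = (151.67 − 151.17) / 291 = 0.50 / 291 = 0.001718
Darcy flux q = K·i = 69.0 × 0.001718 = 0.1186 m/d
Average linear velocity = 0.1186 / 0.08 = 1.482 m/d
t = L / v = 443 / 1.482 = 298.9 d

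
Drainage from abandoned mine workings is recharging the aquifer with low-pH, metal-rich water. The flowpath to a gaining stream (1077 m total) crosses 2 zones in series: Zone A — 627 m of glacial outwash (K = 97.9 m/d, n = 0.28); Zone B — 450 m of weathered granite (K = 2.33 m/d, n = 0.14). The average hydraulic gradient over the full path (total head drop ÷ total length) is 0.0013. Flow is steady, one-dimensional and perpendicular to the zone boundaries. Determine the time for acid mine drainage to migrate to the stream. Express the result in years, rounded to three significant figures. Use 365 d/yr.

Steady 1-D flow in series ⇒ the Darcy flux q is identical in every zone and the zone head losses add (resistances L/K in series).
Σ(L/K) = 627/97.9 + 450/2.33 = 6.404 + 193.1 = 199.5 d
K_eq = L_total / Σ(L/K) = 1077 / 199.5 = 5.397 m/d
q = K_eq · i = 5.397 × 0.0013 = 0.007017 m/d (same in every zone)
Zone A: v = q/n = 0.007017/0.28 = 0.02506 m/d → t_A = 627/0.02506 = 25020 d
Zone B: v = q/n = 0.007017/0.14 = 0.05012 m/d → t_B = 450/0.05012 = 8979 d
Total t = 25020 + 8979 = 34000 d
   = 34000 / 365 = 93.1 yr

93.1 years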